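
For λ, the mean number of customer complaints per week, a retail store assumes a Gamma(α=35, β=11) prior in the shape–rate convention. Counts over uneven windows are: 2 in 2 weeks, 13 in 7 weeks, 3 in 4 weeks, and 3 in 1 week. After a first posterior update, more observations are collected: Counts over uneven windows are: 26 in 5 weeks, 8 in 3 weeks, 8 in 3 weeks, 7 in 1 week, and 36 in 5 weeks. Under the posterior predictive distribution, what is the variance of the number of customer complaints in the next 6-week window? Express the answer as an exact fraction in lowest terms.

1128/49

Total count: 2 + 13 + 3 + 3 = 21.
Total exposure: 2 + 7 + 4 + 1 = 14 weeks.
After the first batch: Gamma(35 + 21, 11 + 14) = Gamma(56, 25).
Total count: 26 + 8 + 8 + 7 + 36 = 85.
Total exposure: 5 + 3 + 3 + 1 + 5 = 17 weeks.
After the second batch: Gamma(56 + 85, 25 + 17) = Gamma(141, 42).
The posterior predictive for a window of length T is Negative Binomial with variance T·α'·(β'+T)/β'² = 6·141·48/1764 = 1128/49.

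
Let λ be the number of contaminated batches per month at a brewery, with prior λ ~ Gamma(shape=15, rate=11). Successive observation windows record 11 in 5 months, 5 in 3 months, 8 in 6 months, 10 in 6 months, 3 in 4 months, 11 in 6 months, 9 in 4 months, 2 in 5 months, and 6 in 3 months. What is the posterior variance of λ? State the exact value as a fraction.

Total count: 11 + 5 + 8 + 10 + 3 + 11 + 9 + 2 + 6 = 65.
Total exposure: 5 + 3 + 6 + 6 + 4 + 6 + 4 + 5 + 3 = 42 months.
By Gamma–Poisson conjugacy, the posterior is Gamma(α + Σx, β + Σt) = Gamma(15 + 65, 11 + 42) = Gamma(80, 53).
Posterior variance = α'/β'² = 80/2809.

80/2809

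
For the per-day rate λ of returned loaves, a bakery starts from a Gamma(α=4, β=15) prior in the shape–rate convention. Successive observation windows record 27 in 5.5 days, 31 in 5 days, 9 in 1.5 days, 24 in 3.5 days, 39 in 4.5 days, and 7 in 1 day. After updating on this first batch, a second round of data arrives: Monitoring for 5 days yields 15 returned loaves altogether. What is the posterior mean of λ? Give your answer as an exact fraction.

156/41

Total count: 27 + 31 + 9 + 24 + 39 + 7 = 137.
Total exposure: 5.5 + 5 + 1.5 + 3.5 + 4.5 + 1 = 21 days.
After the first batch: Gamma(4 + 137, 15 + 21) = Gamma(141, 36).
Total count 15 over total exposure 5 days.
After the second batch: Gamma(141 + 15, 36 + 5) = Gamma(156, 41).
Posterior mean = α'/β' = 156/41.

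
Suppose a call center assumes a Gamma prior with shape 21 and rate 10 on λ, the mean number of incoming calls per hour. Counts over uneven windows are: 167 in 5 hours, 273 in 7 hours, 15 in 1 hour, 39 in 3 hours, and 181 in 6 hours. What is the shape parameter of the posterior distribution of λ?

696

Total count: 167 + 273 + 15 + 39 + 181 = 675.
Total exposure: 5 + 7 + 1 + 3 + 6 = 22 hours.
The Gamma prior is conjugate for the Poisson rate, so λ | data ~ Gamma(21+675, 10+22) = Gamma(696, 32).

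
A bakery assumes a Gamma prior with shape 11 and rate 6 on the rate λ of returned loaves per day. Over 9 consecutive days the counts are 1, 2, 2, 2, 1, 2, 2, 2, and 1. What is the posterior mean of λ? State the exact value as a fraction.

Total count: 1 + 2 + 2 + 2 + 1 + 2 + 2 + 2 + 1 = 15.
Total exposure: 9 days.
Gamma(α, β) with Poisson data over total exposure Σt gives posterior Gamma(α+Σx, β+Σt) = Gamma(26, 15).
Posterior mean = α'/β' = 26/15.

26/15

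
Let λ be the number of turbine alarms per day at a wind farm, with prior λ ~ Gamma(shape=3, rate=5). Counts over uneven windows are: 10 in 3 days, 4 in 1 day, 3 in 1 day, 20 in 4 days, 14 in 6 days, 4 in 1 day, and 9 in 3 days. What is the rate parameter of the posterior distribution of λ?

24

Total count: 10 + 4 + 3 + 20 + 14 + 4 + 9 = 64.
Total exposure: 3 + 1 + 1 + 4 + 6 + 1 + 3 = 19 days.
By Gamma–Poisson conjugacy, the posterior is Gamma(α + Σx, β + Σt) = Gamma(3 + 64, 5 + 19) = Gamma(67, 24).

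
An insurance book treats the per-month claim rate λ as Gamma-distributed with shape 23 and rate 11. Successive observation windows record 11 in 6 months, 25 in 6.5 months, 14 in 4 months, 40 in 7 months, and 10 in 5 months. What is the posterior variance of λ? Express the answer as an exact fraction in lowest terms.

Total count: 11 + 25 + 14 + 40 + 10 = 100.
Total exposure: 6 + 6.5 + 4 + 7 + 5 = 28.5 months.
Conjugate update: add total count to the shape and total exposure to the rate, giving Gamma(123, 79/2).
Posterior variance = α'/β'² = 123/(6241/4) = 492/6241.

492/6241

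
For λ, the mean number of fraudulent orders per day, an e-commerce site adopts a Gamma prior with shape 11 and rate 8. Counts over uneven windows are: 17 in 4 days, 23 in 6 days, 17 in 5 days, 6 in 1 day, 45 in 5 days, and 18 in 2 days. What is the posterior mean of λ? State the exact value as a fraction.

Total count: 17 + 23 + 17 + 6 + 45 + 18 = 126.
Total exposure: 4 + 6 + 5 + 1 + 5 + 2 = 23 days.
Gamma(α, β) with Poisson data over total exposure Σt gives posterior Gamma(α+Σx, β+Σt) = Gamma(137, 31).
Posterior mean = α'/β' = 137/31.

137/31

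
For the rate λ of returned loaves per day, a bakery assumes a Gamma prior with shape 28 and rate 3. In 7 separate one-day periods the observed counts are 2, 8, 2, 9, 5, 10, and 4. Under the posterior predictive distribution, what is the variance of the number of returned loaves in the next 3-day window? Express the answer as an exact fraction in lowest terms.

663/25

Total count: 2 + 8 + 2 + 9 + 5 + 10 + 4 = 40.
Total exposure: 7 days.
Posterior: α' = 28 + 40 = 68, β' = 3 + 7 = 10.
The posterior predictive for a window of length T is Negative Binomial with variance T·α'·(β'+T)/β'² = 3·68·13/100 = 663/25.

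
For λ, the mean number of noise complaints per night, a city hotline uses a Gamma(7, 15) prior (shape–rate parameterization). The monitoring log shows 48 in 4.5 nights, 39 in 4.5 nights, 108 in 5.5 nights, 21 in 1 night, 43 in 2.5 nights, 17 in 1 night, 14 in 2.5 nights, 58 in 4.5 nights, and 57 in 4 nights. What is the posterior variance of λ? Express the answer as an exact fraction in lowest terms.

Total count: 48 + 39 + 108 + 21 + 43 + 17 + 14 + 58 + 57 = 405.
Total exposure: 4.5 + 4.5 + 5.5 + 1 + 2.5 + 1 + 2.5 + 4.5 + 4 = 30 nights.
Conjugate update: add total count to the shape and total exposure to the rate, giving Gamma(412, 45).
Posterior variance = α'/β'² = 412/2025.

412/2025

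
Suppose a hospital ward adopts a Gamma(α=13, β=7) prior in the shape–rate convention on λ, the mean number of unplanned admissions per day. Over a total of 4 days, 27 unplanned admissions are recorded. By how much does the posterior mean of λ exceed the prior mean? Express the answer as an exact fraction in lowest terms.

137/77

Total count 27 over total exposure 4 days.
The Gamma prior is conjugate for the Poisson rate, so λ | data ~ Gamma(13+27, 7+4) = Gamma(40, 11).
Posterior mean = 40/11 = 40/11; prior mean = 13/7 = 13/7. Difference = 40/11 − 13/7 = 137/77.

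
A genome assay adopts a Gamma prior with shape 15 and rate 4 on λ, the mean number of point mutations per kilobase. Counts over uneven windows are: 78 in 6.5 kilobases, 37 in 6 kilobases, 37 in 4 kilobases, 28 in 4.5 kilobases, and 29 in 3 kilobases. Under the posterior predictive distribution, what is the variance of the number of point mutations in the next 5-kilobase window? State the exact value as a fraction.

Total count: 78 + 37 + 37 + 28 + 29 = 209.
Total exposure: 6.5 + 6 + 4 + 4.5 + 3 = 24 kilobases.
The Gamma prior is conjugate for the Poisson rate, so λ | data ~ Gamma(15+209, 4+24) = Gamma(224, 28).
The posterior predictive for a window of length T is Negative Binomial with variance T·α'·(β'+T)/β'² = 5·224·33/784 = 330/7.

330/7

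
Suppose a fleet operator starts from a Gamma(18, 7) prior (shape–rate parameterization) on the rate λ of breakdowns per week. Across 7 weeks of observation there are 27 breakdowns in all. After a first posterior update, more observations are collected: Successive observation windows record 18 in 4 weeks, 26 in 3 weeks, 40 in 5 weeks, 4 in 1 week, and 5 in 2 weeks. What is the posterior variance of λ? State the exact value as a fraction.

138/841

Total count 27 over total exposure 7 weeks.
After the first batch: Gamma(18 + 27, 7 + 7) = Gamma(45, 14).
Total count: 18 + 26 + 40 + 4 + 5 = 93.
Total exposure: 4 + 3 + 5 + 1 + 2 = 15 weeks.
After the second batch: Gamma(45 + 93, 14 + 15) = Gamma(138, 29).
Posterior variance = α'/β'² = 138/841.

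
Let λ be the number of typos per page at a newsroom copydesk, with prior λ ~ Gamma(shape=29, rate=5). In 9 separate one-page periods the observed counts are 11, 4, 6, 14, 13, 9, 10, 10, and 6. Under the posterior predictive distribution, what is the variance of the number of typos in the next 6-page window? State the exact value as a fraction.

480/7

Total count: 11 + 4 + 6 + 14 + 13 + 9 + 10 + 10 + 6 = 83.
Total exposure: 9 pages.
Posterior: α' = 29 + 83 = 112, β' = 5 + 9 = 14.
The posterior predictive for a window of length T is Negative Binomial with variance T·α'·(β'+T)/β'² = 6·112·20/196 = 480/7.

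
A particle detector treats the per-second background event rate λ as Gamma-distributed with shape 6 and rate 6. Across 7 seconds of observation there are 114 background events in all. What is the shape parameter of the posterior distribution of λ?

Total count 114 over total exposure 7 seconds.
Gamma(α, β) with Poisson data over total exposure Σt gives posterior Gamma(α+Σx, β+Σt) = Gamma(120, 13).

120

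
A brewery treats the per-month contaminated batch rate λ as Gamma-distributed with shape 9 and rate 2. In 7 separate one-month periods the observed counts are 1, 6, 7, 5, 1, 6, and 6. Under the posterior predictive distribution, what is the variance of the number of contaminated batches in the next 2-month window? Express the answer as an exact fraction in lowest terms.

902/81

Total count: 1 + 6 + 7 + 5 + 1 + 6 + 6 = 32.
Total exposure: 7 months.
The Gamma prior is conjugate for the Poisson rate, so λ | data ~ Gamma(9+32, 2+7) = Gamma(41, 9).
The posterior predictive for a window of length T is Negative Binomial with variance T·α'·(β'+T)/β'² = 2·41·11/81 = 902/81.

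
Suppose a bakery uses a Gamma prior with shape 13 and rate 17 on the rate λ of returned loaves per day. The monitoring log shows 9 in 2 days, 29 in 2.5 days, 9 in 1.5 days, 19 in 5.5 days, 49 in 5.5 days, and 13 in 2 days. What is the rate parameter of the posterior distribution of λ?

36

Total count: 9 + 29 + 9 + 19 + 49 + 13 = 128.
Total exposure: 2 + 2.5 + 1.5 + 5.5 + 5.5 + 2 = 19 days.
The Gamma prior is conjugate for the Poisson rate, so λ | data ~ Gamma(13+128, 17+19) = Gamma(141, 36).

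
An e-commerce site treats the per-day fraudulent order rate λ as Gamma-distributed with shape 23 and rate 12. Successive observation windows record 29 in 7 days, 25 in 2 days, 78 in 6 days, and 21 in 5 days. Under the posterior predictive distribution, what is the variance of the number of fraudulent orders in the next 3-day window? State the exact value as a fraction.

Total count: 29 + 25 + 78 + 21 = 153.
Total exposure: 7 + 2 + 6 + 5 = 20 days.
By Gamma–Poisson conjugacy, the posterior is Gamma(α + Σx, β + Σt) = Gamma(23 + 153, 12 + 20) = Gamma(176, 32).
The posterior predictive for a window of length T is Negative Binomial with variance T·α'·(β'+T)/β'² = 3·176·35/1024 = 1155/64.

1155/64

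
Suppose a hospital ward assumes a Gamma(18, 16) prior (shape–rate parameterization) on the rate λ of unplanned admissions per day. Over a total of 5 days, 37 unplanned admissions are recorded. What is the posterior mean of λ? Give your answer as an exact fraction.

Total count 37 over total exposure 5 days.
Conjugate update: add total count to the shape and total exposure to the rate, giving Gamma(55, 21).
Posterior mean = α'/β' = 55/21.

55/21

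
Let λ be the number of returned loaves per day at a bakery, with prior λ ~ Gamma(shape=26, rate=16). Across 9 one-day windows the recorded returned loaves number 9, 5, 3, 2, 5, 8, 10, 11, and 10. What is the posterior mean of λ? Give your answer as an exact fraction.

89/25

Total count: 9 + 5 + 3 + 2 + 5 + 8 + 10 + 11 + 10 = 63.
Total exposure: 9 days.
By Gamma–Poisson conjugacy, the posterior is Gamma(α + Σx, β + Σt) = Gamma(26 + 63, 16 + 9) = Gamma(89, 25).
Posterior mean = α'/β' = 89/25.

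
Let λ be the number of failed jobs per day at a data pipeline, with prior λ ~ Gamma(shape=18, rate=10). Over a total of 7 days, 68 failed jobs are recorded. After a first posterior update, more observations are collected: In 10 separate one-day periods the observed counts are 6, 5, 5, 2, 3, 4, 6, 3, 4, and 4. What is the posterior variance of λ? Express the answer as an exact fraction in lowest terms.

128/729

Total count 68 over total exposure 7 days.
After the first batch: Gamma(18 + 68, 10 + 7) = Gamma(86, 17).
Total count: 6 + 5 + 5 + 2 + 3 + 4 + 6 + 3 + 4 + 4 = 42.
Total exposure: 10 days.
After the second batch: Gamma(86 + 42, 17 + 10) = Gamma(128, 27).
Posterior variance = α'/β'² = 128/729.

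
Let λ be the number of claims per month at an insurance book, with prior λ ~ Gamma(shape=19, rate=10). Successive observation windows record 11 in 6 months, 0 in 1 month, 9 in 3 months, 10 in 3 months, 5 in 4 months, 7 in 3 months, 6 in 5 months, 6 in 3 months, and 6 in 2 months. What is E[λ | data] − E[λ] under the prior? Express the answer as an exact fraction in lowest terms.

Total count: 11 + 0 + 9 + 10 + 5 + 7 + 6 + 6 + 6 = 60.
Total exposure: 6 + 1 + 3 + 3 + 4 + 3 + 5 + 3 + 2 = 30 months.
Conjugate update: add total count to the shape and total exposure to the rate, giving Gamma(79, 40).
Posterior mean = 79/40 = 79/40; prior mean = 19/10 = 19/10. Difference = 79/40 − 19/10 = 3/40.

3/40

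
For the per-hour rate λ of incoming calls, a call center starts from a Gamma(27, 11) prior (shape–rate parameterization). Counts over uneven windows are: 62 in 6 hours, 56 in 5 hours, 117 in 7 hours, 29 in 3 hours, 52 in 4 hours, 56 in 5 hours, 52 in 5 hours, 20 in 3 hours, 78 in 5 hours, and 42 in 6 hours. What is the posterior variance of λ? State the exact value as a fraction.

Total count: 62 + 56 + 117 + 29 + 52 + 56 + 52 + 20 + 78 + 42 = 564.
Total exposure: 6 + 5 + 7 + 3 + 4 + 5 + 5 + 3 + 5 + 6 = 49 hours.
Conjugate update: add total count to the shape and total exposure to the rate, giving Gamma(591, 60).
Posterior variance = α'/β'² = 591/3600 = 197/1200.

197/1200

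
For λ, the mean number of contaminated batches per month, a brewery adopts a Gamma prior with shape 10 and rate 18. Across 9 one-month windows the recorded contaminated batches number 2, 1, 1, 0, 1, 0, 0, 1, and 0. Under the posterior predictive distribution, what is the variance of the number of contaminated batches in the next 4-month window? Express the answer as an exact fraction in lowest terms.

Total count: 2 + 1 + 1 + 0 + 1 + 0 + 0 + 1 + 0 = 6.
Total exposure: 9 months.
The Gamma prior is conjugate for the Poisson rate, so λ | data ~ Gamma(10+6, 18+9) = Gamma(16, 27).
The posterior predictive for a window of length T is Negative Binomial with variance T·α'·(β'+T)/β'² = 4·16·31/729 = 1984/729.

1984/729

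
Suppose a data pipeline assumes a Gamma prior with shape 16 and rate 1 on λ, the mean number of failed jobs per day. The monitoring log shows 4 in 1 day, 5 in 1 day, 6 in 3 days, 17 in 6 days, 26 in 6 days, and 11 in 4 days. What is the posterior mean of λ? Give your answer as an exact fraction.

Total count: 4 + 5 + 6 + 17 + 26 + 11 = 69.
Total exposure: 1 + 1 + 3 + 6 + 6 + 4 = 21 days.
By Gamma–Poisson conjugacy, the posterior is Gamma(α + Σx, β + Σt) = Gamma(16 + 69, 1 + 21) = Gamma(85, 22).
Posterior mean = α'/β' = 85/22.

85/22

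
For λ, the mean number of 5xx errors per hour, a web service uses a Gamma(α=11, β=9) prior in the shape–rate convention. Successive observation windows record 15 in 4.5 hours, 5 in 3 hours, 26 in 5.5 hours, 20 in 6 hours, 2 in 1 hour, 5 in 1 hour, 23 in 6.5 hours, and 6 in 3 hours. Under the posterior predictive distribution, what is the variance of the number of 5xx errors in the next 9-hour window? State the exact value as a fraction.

Total count: 15 + 5 + 26 + 20 + 2 + 5 + 23 + 6 = 102.
Total exposure: 4.5 + 3 + 5.5 + 6 + 1 + 1 + 6.5 + 3 = 30.5 hours.
Gamma(α, β) with Poisson data over total exposure Σt gives posterior Gamma(α+Σx, β+Σt) = Gamma(113, 79/2).
The posterior predictive for a window of length T is Negative Binomial with variance T·α'·(β'+T)/β'² = 9·113·(97/2)/(6241/4) = 197298/6241.

197298/6241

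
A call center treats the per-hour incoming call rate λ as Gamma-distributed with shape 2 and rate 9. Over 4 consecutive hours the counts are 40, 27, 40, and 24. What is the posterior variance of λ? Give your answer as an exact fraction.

Total count: 40 + 27 + 40 + 24 = 131.
Total exposure: 4 hours.
By Gamma–Poisson conjugacy, the posterior is Gamma(α + Σx, β + Σt) = Gamma(2 + 131, 9 + 4) = Gamma(133, 13).
Posterior variance = α'/β'² = 133/169.

133/169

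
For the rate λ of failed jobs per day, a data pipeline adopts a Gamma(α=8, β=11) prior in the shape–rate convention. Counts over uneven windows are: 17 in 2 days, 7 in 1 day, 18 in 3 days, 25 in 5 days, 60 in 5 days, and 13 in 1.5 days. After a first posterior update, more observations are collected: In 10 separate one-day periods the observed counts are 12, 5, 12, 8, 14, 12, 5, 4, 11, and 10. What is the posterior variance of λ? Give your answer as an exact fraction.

Total count: 17 + 7 + 18 + 25 + 60 + 13 = 140.
Total exposure: 2 + 1 + 3 + 5 + 5 + 1.5 = 17.5 days.
After the first batch: Gamma(8 + 140, 11 + 17.5) = Gamma(148, 57/2).
Total count: 12 + 5 + 12 + 8 + 14 + 12 + 5 + 4 + 11 + 10 = 93.
Total exposure: 10 days.
After the second batch: Gamma(148 + 93, 57/2 + 10) = Gamma(241, 77/2).
Posterior variance = α'/β'² = 241/(5929/4) = 964/5929.

964/5929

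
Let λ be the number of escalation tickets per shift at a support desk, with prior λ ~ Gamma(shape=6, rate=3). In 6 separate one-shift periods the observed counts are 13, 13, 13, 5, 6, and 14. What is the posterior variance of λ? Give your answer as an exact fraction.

70/81

Total count: 13 + 13 + 13 + 5 + 6 + 14 = 64.
Total exposure: 6 shifts.
By Gamma–Poisson conjugacy, the posterior is Gamma(α + Σx, β + Σt) = Gamma(6 + 64, 3 + 6) = Gamma(70, 9).
Posterior variance = α'/β'² = 70/81.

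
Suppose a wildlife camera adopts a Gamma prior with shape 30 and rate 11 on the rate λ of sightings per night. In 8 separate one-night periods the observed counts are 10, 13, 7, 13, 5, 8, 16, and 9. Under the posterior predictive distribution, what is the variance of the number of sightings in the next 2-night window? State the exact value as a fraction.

Total count: 10 + 13 + 7 + 13 + 5 + 8 + 16 + 9 = 81.
Total exposure: 8 nights.
Gamma(α, β) with Poisson data over total exposure Σt gives posterior Gamma(α+Σx, β+Σt) = Gamma(111, 19).
The posterior predictive for a window of length T is Negative Binomial with variance T·α'·(β'+T)/β'² = 2·111·21/361 = 4662/361.

4662/361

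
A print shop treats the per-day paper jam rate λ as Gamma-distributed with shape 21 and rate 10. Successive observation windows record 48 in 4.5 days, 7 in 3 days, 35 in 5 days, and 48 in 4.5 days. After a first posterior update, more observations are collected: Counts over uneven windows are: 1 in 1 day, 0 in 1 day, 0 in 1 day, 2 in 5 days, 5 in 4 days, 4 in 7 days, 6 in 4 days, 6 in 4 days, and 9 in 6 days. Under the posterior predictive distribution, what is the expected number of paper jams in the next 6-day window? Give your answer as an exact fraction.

Total count: 48 + 7 + 35 + 48 = 138.
Total exposure: 4.5 + 3 + 5 + 4.5 = 17 days.
After the first batch: Gamma(21 + 138, 10 + 17) = Gamma(159, 27).
Total count: 1 + 0 + 0 + 2 + 5 + 4 + 6 + 6 + 9 = 33.
Total exposure: 1 + 1 + 1 + 5 + 4 + 7 + 4 + 4 + 6 = 33 days.
After the second batch: Gamma(159 + 33, 27 + 33) = Gamma(192, 60).
Predictive mean over a 6-day window = T·E[λ|data] = 6·192/60 = 96/5.

96/5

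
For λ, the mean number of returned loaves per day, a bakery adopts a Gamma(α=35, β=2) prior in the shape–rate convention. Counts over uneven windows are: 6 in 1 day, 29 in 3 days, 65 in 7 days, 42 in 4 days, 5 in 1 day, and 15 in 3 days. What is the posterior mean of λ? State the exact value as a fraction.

197/21

Total count: 6 + 29 + 65 + 42 + 5 + 15 = 162.
Total exposure: 1 + 3 + 7 + 4 + 1 + 3 = 19 days.
By Gamma–Poisson conjugacy, the posterior is Gamma(α + Σx, β + Σt) = Gamma(35 + 162, 2 + 19) = Gamma(197, 21).
Posterior mean = α'/β' = 197/21.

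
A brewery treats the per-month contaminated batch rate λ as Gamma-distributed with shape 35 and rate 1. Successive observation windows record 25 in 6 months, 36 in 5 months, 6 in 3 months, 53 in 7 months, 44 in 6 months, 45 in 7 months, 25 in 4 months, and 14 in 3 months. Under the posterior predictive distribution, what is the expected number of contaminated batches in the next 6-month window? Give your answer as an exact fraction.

283/7

Total count: 25 + 36 + 6 + 53 + 44 + 45 + 25 + 14 = 248.
Total exposure: 6 + 5 + 3 + 7 + 6 + 7 + 4 + 3 = 41 months.
Posterior: α' = 35 + 248 = 283, β' = 1 + 41 = 42.
Predictive mean over a 6-month window = T·E[λ|data] = 6·283/42 = 283/7.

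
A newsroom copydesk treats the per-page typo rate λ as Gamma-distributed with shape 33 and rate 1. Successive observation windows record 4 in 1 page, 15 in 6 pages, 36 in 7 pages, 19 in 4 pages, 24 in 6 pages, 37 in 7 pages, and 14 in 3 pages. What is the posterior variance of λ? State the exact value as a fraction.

26/175

Total count: 4 + 15 + 36 + 19 + 24 + 37 + 14 = 149.
Total exposure: 1 + 6 + 7 + 4 + 6 + 7 + 3 = 34 pages.
Conjugate update: add total count to the shape and total exposure to the rate, giving Gamma(182, 35).
Posterior variance = α'/β'² = 182/1225 = 26/175.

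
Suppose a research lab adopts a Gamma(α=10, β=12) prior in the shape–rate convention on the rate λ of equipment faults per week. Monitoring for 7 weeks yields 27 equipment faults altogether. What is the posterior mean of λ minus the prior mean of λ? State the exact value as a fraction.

Total count 27 over total exposure 7 weeks.
Conjugate update: add total count to the shape and total exposure to the rate, giving Gamma(37, 19).
Posterior mean = 37/19 = 37/19; prior mean = 10/12 = 5/6. Difference = 37/19 − 5/6 = 127/114.

127/114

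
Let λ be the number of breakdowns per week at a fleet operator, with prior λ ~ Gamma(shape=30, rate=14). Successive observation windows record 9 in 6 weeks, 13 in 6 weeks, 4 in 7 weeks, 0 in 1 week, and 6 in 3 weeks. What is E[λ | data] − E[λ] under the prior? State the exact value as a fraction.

-121/259

Total count: 9 + 13 + 4 + 0 + 6 = 32.
Total exposure: 6 + 6 + 7 + 1 + 3 = 23 weeks.
By Gamma–Poisson conjugacy, the posterior is Gamma(α + Σx, β + Σt) = Gamma(30 + 32, 14 + 23) = Gamma(62, 37).
Posterior mean = 62/37 = 62/37; prior mean = 30/14 = 15/7. Difference = 62/37 − 15/7 = -121/259.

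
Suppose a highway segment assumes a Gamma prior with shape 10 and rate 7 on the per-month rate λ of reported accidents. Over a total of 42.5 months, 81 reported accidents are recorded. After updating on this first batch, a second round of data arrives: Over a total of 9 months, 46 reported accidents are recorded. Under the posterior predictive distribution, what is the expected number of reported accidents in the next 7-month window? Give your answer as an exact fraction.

Total count 81 over total exposure 42.5 months.
After the first batch: Gamma(10 + 81, 7 + 42.5) = Gamma(91, 99/2).
Total count 46 over total exposure 9 months.
After the second batch: Gamma(91 + 46, 99/2 + 9) = Gamma(137, 117/2).
Predictive mean over a 7-month window = T·E[λ|data] = 7·137/(117/2) = 1918/117.

1918/117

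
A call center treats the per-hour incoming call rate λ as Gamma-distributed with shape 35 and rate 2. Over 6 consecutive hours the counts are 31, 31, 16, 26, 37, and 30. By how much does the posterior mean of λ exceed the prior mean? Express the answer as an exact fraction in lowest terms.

33/4

Total count: 31 + 31 + 16 + 26 + 37 + 30 = 171.
Total exposure: 6 hours.
Conjugate update: add total count to the shape and total exposure to the rate, giving Gamma(206, 8).
Posterior mean = 206/8 = 103/4; prior mean = 35/2 = 35/2. Difference = 103/4 − 35/2 = 33/4.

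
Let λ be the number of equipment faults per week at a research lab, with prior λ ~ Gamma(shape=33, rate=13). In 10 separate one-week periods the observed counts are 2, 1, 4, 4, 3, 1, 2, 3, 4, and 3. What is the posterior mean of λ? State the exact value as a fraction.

Total count: 2 + 1 + 4 + 4 + 3 + 1 + 2 + 3 + 4 + 3 = 27.
Total exposure: 10 weeks.
Posterior: α' = 33 + 27 = 60, β' = 13 + 10 = 23.
Posterior mean = α'/β' = 60/23.

60/23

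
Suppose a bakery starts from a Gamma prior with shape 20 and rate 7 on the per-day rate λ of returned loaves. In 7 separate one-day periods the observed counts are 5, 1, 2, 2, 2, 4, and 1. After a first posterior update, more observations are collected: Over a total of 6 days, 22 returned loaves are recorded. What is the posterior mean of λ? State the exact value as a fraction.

Total count: 5 + 1 + 2 + 2 + 2 + 4 + 1 = 17.
Total exposure: 7 days.
After the first batch: Gamma(20 + 17, 7 + 7) = Gamma(37, 14).
Total count 22 over total exposure 6 days.
After the second batch: Gamma(37 + 22, 14 + 6) = Gamma(59, 20).
Posterior mean = α'/β' = 59/20.

59/20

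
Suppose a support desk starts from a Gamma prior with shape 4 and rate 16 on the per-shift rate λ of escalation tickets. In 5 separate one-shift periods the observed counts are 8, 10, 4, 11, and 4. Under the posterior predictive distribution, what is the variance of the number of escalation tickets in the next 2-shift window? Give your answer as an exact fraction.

1886/441

Total count: 8 + 10 + 4 + 11 + 4 = 37.
Total exposure: 5 shifts.
The Gamma prior is conjugate for the Poisson rate, so λ | data ~ Gamma(4+37, 16+5) = Gamma(41, 21).
The posterior predictive for a window of length T is Negative Binomial with variance T·α'·(β'+T)/β'² = 2·41·23/441 = 1886/441.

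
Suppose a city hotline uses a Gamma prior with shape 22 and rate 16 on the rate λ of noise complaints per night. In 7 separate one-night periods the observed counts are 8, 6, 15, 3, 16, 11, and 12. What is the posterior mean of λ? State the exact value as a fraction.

93/23

Total count: 8 + 6 + 15 + 3 + 16 + 11 + 12 = 71.
Total exposure: 7 nights.
By Gamma–Poisson conjugacy, the posterior is Gamma(α + Σx, β + Σt) = Gamma(22 + 71, 16 + 7) = Gamma(93, 23).
Posterior mean = α'/β' = 93/23.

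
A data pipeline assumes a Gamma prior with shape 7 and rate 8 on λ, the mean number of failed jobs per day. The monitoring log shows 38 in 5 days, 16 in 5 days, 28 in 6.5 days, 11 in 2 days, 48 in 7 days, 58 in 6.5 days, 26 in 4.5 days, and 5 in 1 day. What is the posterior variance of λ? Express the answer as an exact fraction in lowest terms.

948/8281

Total count: 38 + 16 + 28 + 11 + 48 + 58 + 26 + 5 = 230.
Total exposure: 5 + 5 + 6.5 + 2 + 7 + 6.5 + 4.5 + 1 = 37.5 days.
The Gamma prior is conjugate for the Poisson rate, so λ | data ~ Gamma(7+230, 8+37.5) = Gamma(237, 91/2).
Posterior variance = α'/β'² = 237/(8281/4) = 948/8281.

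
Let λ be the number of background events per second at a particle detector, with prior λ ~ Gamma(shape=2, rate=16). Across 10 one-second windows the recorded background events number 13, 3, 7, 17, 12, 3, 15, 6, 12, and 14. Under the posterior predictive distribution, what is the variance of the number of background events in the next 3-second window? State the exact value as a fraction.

174/13

Total count: 13 + 3 + 7 + 17 + 12 + 3 + 15 + 6 + 12 + 14 = 102.
Total exposure: 10 seconds.
Conjugate update: add total count to the shape and total exposure to the rate, giving Gamma(104, 26).
The posterior predictive for a window of length T is Negative Binomial with variance T·α'·(β'+T)/β'² = 3·104·29/676 = 174/13.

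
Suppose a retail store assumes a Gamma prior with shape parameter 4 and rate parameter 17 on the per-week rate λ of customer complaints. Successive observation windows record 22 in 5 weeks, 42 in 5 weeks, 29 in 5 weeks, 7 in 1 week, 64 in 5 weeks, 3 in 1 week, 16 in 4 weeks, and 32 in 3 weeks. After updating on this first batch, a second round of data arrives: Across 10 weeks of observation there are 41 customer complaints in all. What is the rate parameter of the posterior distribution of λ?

56

Total count: 22 + 42 + 29 + 7 + 64 + 3 + 16 + 32 = 215.
Total exposure: 5 + 5 + 5 + 1 + 5 + 1 + 4 + 3 = 29 weeks.
After the first batch: Gamma(4 + 215, 17 + 29) = Gamma(219, 46).
Total count 41 over total exposure 10 weeks.
After the second batch: Gamma(219 + 41, 46 + 10) = Gamma(260, 56).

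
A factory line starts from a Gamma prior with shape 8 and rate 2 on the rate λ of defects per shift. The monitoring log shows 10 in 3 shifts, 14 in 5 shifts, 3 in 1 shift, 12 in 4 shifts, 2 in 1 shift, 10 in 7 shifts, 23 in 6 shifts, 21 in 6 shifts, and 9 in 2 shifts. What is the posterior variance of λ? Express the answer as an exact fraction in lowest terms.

112/1369

Total count: 10 + 14 + 3 + 12 + 2 + 10 + 23 + 21 + 9 = 104.
Total exposure: 3 + 5 + 1 + 4 + 1 + 7 + 6 + 6 + 2 = 35 shifts.
The Gamma prior is conjugate for the Poisson rate, so λ | data ~ Gamma(8+104, 2+35) = Gamma(112, 37).
Posterior variance = α'/β'² = 112/1369.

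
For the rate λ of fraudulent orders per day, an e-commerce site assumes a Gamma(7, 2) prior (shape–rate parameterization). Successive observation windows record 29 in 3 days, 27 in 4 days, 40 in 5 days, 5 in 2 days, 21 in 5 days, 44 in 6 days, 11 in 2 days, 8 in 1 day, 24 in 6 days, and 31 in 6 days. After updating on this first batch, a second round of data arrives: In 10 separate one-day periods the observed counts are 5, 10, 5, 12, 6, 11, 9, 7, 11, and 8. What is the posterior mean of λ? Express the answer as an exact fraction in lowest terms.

331/52

Total count: 29 + 27 + 40 + 5 + 21 + 44 + 11 + 8 + 24 + 31 = 240.
Total exposure: 3 + 4 + 5 + 2 + 5 + 6 + 2 + 1 + 6 + 6 = 40 days.
After the first batch: Gamma(7 + 240, 2 + 40) = Gamma(247, 42).
Total count: 5 + 10 + 5 + 12 + 6 + 11 + 9 + 7 + 11 + 8 = 84.
Total exposure: 10 days.
After the second batch: Gamma(247 + 84, 42 + 10) = Gamma(331, 52).
Posterior mean = α'/β' = 331/52.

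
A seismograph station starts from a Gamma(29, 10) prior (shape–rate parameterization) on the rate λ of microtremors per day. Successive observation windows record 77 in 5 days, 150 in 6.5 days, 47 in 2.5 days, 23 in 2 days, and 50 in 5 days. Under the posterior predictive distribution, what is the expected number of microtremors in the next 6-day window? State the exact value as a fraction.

Total count: 77 + 150 + 47 + 23 + 50 = 347.
Total exposure: 5 + 6.5 + 2.5 + 2 + 5 = 21 days.
Conjugate update: add total count to the shape and total exposure to the rate, giving Gamma(376, 31).
Predictive mean over a 6-day window = T·E[λ|data] = 6·376/31 = 2256/31.

2256/31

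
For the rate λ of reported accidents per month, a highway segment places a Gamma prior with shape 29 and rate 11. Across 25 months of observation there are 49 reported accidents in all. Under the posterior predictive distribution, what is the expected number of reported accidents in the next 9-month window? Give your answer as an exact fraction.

39/2

Total count 49 over total exposure 25 months.
The Gamma prior is conjugate for the Poisson rate, so λ | data ~ Gamma(29+49, 11+25) = Gamma(78, 36).
Predictive mean over a 9-month window = T·E[λ|data] = 9·78/36 = 39/2.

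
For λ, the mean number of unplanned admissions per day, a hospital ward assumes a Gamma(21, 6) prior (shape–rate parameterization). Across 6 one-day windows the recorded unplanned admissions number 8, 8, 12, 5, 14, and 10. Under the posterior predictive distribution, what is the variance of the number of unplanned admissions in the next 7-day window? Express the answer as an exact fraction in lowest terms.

Total count: 8 + 8 + 12 + 5 + 14 + 10 = 57.
Total exposure: 6 days.
Posterior: α' = 21 + 57 = 78, β' = 6 + 6 = 12.
The posterior predictive for a window of length T is Negative Binomial with variance T·α'·(β'+T)/β'² = 7·78·19/144 = 1729/24.

1729/24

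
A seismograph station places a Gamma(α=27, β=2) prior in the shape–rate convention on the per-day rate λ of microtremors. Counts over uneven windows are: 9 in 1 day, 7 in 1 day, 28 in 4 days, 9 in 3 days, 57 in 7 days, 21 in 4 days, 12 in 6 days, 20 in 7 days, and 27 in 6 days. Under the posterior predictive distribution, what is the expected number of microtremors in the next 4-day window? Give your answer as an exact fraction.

868/41

Total count: 9 + 7 + 28 + 9 + 57 + 21 + 12 + 20 + 27 = 190.
Total exposure: 1 + 1 + 4 + 3 + 7 + 4 + 6 + 7 + 6 = 39 days.
Gamma(α, β) with Poisson data over total exposure Σt gives posterior Gamma(α+Σx, β+Σt) = Gamma(217, 41).
Predictive mean over a 4-day window = T·E[λ|data] = 4·217/41 = 868/41.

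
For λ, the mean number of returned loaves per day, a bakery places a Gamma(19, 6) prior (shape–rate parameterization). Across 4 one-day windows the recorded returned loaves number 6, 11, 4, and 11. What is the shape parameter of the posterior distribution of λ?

51

Total count: 6 + 11 + 4 + 11 = 32.
Total exposure: 4 days.
Gamma(α, β) with Poisson data over total exposure Σt gives posterior Gamma(α+Σx, β+Σt) = Gamma(51, 10).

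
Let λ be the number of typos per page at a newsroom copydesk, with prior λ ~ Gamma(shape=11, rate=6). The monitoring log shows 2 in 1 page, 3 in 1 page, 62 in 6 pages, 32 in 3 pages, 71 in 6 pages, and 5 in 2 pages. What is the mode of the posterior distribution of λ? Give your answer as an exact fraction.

Total count: 2 + 3 + 62 + 32 + 71 + 5 = 175.
Total exposure: 1 + 1 + 6 + 3 + 6 + 2 = 19 pages.
Gamma(α, β) with Poisson data over total exposure Σt gives posterior Gamma(α+Σx, β+Σt) = Gamma(186, 25).
Posterior mode = (α'−1)/β' = 185/25 = 37/5.

37/5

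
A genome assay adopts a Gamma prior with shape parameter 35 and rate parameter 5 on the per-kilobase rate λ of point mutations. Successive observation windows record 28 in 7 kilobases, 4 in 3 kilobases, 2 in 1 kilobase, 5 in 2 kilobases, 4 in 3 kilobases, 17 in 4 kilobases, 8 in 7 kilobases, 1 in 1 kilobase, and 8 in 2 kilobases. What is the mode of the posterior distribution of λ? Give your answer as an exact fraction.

111/35

Total count: 28 + 4 + 2 + 5 + 4 + 17 + 8 + 1 + 8 = 77.
Total exposure: 7 + 3 + 1 + 2 + 3 + 4 + 7 + 1 + 2 = 30 kilobases.
By Gamma–Poisson conjugacy, the posterior is Gamma(α + Σx, β + Σt) = Gamma(35 + 77, 5 + 30) = Gamma(112, 35).
Posterior mode = (α'−1)/β' = 111/35.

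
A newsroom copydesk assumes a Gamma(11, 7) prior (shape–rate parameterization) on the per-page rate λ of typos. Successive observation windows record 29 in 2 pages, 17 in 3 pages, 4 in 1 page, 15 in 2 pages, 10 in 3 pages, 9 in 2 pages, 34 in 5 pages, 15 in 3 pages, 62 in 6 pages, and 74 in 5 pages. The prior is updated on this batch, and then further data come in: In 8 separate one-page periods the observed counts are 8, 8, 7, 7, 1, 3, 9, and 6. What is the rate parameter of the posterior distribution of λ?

47

Total count: 29 + 17 + 4 + 15 + 10 + 9 + 34 + 15 + 62 + 74 = 269.
Total exposure: 2 + 3 + 1 + 2 + 3 + 2 + 5 + 3 + 6 + 5 = 32 pages.
After the first batch: Gamma(11 + 269, 7 + 32) = Gamma(280, 39).
Total count: 8 + 8 + 7 + 7 + 1 + 3 + 9 + 6 = 49.
Total exposure: 8 pages.
After the second batch: Gamma(280 + 49, 39 + 8) = Gamma(329, 47).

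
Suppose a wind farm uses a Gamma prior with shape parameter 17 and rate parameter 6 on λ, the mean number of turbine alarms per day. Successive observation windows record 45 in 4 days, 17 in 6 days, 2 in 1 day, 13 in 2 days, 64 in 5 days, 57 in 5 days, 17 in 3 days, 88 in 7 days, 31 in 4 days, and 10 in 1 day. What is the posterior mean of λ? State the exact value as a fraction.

Total count: 45 + 17 + 2 + 13 + 64 + 57 + 17 + 88 + 31 + 10 = 344.
Total exposure: 4 + 6 + 1 + 2 + 5 + 5 + 3 + 7 + 4 + 1 = 38 days.
The Gamma prior is conjugate for the Poisson rate, so λ | data ~ Gamma(17+344, 6+38) = Gamma(361, 44).
Posterior mean = α'/β' = 361/44.

361/44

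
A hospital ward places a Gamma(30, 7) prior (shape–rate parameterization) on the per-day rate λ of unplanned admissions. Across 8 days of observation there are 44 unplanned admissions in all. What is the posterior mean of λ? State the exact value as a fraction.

74/15

Total count 44 over total exposure 8 days.
Posterior: α' = 30 + 44 = 74, β' = 7 + 8 = 15.
Posterior mean = α'/β' = 74/15.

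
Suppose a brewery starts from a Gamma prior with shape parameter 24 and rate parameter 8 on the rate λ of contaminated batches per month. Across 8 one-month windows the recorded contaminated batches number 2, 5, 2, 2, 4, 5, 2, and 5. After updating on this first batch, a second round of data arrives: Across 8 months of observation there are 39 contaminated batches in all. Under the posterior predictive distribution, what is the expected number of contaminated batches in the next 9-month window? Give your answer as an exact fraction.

Total count: 2 + 5 + 2 + 2 + 4 + 5 + 2 + 5 = 27.
Total exposure: 8 months.
After the first batch: Gamma(24 + 27, 8 + 8) = Gamma(51, 16).
Total count 39 over total exposure 8 months.
After the second batch: Gamma(51 + 39, 16 + 8) = Gamma(90, 24).
Predictive mean over a 9-month window = T·E[λ|data] = 9·90/24 = 135/4.

135/4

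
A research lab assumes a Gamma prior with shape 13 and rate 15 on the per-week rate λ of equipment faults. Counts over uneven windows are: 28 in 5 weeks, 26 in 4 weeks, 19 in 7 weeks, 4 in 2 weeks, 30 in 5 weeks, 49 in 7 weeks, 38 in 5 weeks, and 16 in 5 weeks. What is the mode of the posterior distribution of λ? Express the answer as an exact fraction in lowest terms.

222/55

Total count: 28 + 26 + 19 + 4 + 30 + 49 + 38 + 16 = 210.
Total exposure: 5 + 4 + 7 + 2 + 5 + 7 + 5 + 5 = 40 weeks.
By Gamma–Poisson conjugacy, the posterior is Gamma(α + Σx, β + Σt) = Gamma(13 + 210, 15 + 40) = Gamma(223, 55).
Posterior mode = (α'−1)/β' = 222/55.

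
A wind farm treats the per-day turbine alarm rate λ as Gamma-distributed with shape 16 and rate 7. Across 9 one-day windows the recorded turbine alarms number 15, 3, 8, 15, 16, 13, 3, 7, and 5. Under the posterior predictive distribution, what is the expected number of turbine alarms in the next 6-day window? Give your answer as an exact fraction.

303/8

Total count: 15 + 3 + 8 + 15 + 16 + 13 + 3 + 7 + 5 = 85.
Total exposure: 9 days.
The Gamma prior is conjugate for the Poisson rate, so λ | data ~ Gamma(16+85, 7+9) = Gamma(101, 16).
Predictive mean over a 6-day window = T·E[λ|data] = 6·101/16 = 303/8.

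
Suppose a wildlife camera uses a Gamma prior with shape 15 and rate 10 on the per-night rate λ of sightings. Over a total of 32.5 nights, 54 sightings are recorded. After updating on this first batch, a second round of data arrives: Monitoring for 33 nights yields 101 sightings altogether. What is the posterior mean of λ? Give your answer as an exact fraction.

340/151

Total count 54 over total exposure 32.5 nights.
After the first batch: Gamma(15 + 54, 10 + 32.5) = Gamma(69, 85/2).
Total count 101 over total exposure 33 nights.
After the second batch: Gamma(69 + 101, 85/2 + 33) = Gamma(170, 151/2).
Posterior mean = α'/β' = 170/(151/2) = 340/151.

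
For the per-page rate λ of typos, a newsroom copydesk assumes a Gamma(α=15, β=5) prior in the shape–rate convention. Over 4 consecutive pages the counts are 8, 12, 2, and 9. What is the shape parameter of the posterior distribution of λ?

Total count: 8 + 12 + 2 + 9 = 31.
Total exposure: 4 pages.
The Gamma prior is conjugate for the Poisson rate, so λ | data ~ Gamma(15+31, 5+4) = Gamma(46, 9).

46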